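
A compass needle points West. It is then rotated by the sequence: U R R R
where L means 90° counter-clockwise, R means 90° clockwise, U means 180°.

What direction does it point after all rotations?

Start: West
  U (U-turn (180°)) -> East
  R (right (90° clockwise)) -> South
  R (right (90° clockwise)) -> West
  R (right (90° clockwise)) -> North
Final: North

Answer: Final heading: North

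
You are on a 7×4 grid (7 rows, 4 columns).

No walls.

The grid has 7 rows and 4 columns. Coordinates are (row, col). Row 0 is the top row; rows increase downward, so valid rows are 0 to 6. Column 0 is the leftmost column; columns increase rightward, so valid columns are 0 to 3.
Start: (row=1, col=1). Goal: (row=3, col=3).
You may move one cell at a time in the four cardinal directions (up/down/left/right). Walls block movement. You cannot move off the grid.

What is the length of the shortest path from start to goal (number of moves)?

Answer: Shortest path length: 4

Derivation:
BFS from (row=1, col=1) until reaching (row=3, col=3):
  Distance 0: (row=1, col=1)
  Distance 1: (row=0, col=1), (row=1, col=0), (row=1, col=2), (row=2, col=1)
  Distance 2: (row=0, col=0), (row=0, col=2), (row=1, col=3), (row=2, col=0), (row=2, col=2), (row=3, col=1)
  Distance 3: (row=0, col=3), (row=2, col=3), (row=3, col=0), (row=3, col=2), (row=4, col=1)
  Distance 4: (row=3, col=3), (row=4, col=0), (row=4, col=2), (row=5, col=1)  <- goal reached here
One shortest path (4 moves): (row=1, col=1) -> (row=1, col=2) -> (row=1, col=3) -> (row=2, col=3) -> (row=3, col=3)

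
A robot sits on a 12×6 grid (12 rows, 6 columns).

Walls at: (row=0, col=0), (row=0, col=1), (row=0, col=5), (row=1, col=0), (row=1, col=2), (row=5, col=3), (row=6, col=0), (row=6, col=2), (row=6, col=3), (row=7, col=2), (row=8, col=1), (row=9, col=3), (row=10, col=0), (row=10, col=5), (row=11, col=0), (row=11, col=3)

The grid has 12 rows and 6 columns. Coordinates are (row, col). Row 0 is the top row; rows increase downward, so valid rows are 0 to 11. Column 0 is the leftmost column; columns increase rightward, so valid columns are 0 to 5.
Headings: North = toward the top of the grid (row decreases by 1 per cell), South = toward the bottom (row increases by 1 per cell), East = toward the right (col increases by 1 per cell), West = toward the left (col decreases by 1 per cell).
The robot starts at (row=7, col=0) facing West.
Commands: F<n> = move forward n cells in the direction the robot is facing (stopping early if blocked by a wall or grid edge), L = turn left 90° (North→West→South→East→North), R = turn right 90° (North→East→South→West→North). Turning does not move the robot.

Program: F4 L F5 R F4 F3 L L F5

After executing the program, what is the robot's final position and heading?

Start: (row=7, col=0), facing West
  F4: move forward 0/4 (blocked), now at (row=7, col=0)
  L: turn left, now facing South
  F5: move forward 2/5 (blocked), now at (row=9, col=0)
  R: turn right, now facing West
  F4: move forward 0/4 (blocked), now at (row=9, col=0)
  F3: move forward 0/3 (blocked), now at (row=9, col=0)
  L: turn left, now facing South
  L: turn left, now facing East
  F5: move forward 2/5 (blocked), now at (row=9, col=2)
Final: (row=9, col=2), facing East

Answer: Final position: (row=9, col=2), facing East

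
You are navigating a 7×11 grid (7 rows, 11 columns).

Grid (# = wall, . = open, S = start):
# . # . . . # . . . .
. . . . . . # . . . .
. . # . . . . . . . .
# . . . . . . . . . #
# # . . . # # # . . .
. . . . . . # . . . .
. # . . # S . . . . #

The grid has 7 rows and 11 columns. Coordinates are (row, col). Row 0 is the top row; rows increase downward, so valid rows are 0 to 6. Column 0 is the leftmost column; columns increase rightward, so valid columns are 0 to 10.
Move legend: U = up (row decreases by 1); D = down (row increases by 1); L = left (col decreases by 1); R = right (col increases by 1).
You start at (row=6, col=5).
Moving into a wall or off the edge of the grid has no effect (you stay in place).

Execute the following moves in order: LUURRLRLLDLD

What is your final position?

Answer: Final position: (row=6, col=2)

Derivation:
Start: (row=6, col=5)
  L (left): blocked, stay at (row=6, col=5)
  U (up): (row=6, col=5) -> (row=5, col=5)
  U (up): blocked, stay at (row=5, col=5)
  R (right): blocked, stay at (row=5, col=5)
  R (right): blocked, stay at (row=5, col=5)
  L (left): (row=5, col=5) -> (row=5, col=4)
  R (right): (row=5, col=4) -> (row=5, col=5)
  L (left): (row=5, col=5) -> (row=5, col=4)
  L (left): (row=5, col=4) -> (row=5, col=3)
  D (down): (row=5, col=3) -> (row=6, col=3)
  L (left): (row=6, col=3) -> (row=6, col=2)
  D (down): blocked, stay at (row=6, col=2)
Final: (row=6, col=2)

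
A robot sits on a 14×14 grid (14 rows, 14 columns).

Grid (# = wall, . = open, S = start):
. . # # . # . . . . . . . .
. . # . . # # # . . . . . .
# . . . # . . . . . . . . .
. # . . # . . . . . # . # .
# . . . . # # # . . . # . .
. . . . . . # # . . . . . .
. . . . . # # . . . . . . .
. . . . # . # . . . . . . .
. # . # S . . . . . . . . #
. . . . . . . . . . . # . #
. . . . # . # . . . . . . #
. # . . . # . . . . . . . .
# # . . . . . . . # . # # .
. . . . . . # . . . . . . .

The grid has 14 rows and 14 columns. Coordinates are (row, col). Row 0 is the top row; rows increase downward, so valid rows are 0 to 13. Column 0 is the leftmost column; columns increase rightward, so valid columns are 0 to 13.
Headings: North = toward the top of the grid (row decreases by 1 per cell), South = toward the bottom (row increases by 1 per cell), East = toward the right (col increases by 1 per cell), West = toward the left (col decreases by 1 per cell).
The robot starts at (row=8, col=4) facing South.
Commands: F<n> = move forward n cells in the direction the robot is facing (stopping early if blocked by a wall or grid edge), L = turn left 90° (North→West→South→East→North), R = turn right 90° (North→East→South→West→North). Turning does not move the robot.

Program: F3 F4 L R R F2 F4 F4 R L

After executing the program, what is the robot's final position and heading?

Start: (row=8, col=4), facing South
  F3: move forward 1/3 (blocked), now at (row=9, col=4)
  F4: move forward 0/4 (blocked), now at (row=9, col=4)
  L: turn left, now facing East
  R: turn right, now facing South
  R: turn right, now facing West
  F2: move forward 2, now at (row=9, col=2)
  F4: move forward 2/4 (blocked), now at (row=9, col=0)
  F4: move forward 0/4 (blocked), now at (row=9, col=0)
  R: turn right, now facing North
  L: turn left, now facing West
Final: (row=9, col=0), facing West

Answer: Final position: (row=9, col=0), facing West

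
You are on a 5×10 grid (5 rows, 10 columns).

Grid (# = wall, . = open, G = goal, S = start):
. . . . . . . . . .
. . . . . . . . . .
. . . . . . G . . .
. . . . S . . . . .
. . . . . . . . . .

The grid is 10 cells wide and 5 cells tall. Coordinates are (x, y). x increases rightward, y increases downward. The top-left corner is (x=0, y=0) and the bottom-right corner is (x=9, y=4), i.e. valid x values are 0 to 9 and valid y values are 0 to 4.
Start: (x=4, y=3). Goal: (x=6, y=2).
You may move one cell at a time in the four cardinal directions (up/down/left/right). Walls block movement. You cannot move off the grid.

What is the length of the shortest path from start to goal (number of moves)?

Answer: Shortest path length: 3

Derivation:
BFS from (x=4, y=3) until reaching (x=6, y=2):
  Distance 0: (x=4, y=3)
  Distance 1: (x=4, y=2), (x=3, y=3), (x=5, y=3), (x=4, y=4)
  Distance 2: (x=4, y=1), (x=3, y=2), (x=5, y=2), (x=2, y=3), (x=6, y=3), (x=3, y=4), (x=5, y=4)
  Distance 3: (x=4, y=0), (x=3, y=1), (x=5, y=1), (x=2, y=2), (x=6, y=2), (x=1, y=3), (x=7, y=3), (x=2, y=4), (x=6, y=4)  <- goal reached here
One shortest path (3 moves): (x=4, y=3) -> (x=5, y=3) -> (x=6, y=3) -> (x=6, y=2)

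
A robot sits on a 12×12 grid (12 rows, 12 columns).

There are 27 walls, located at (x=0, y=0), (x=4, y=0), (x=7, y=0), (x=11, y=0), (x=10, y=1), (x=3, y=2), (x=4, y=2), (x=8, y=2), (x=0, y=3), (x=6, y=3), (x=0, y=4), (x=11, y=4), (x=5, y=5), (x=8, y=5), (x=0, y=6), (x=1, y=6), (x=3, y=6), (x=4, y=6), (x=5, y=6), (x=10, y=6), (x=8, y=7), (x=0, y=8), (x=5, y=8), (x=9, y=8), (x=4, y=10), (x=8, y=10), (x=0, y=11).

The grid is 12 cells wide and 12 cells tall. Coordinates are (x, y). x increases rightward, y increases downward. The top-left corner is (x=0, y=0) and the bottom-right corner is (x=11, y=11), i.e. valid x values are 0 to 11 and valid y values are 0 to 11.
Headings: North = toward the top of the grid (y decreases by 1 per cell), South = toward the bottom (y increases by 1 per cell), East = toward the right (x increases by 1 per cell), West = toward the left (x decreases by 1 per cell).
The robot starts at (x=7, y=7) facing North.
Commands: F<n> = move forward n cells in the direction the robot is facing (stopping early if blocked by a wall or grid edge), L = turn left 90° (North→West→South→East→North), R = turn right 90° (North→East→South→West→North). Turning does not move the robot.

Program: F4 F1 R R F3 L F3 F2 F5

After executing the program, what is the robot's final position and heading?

Start: (x=7, y=7), facing North
  F4: move forward 4, now at (x=7, y=3)
  F1: move forward 1, now at (x=7, y=2)
  R: turn right, now facing East
  R: turn right, now facing South
  F3: move forward 3, now at (x=7, y=5)
  L: turn left, now facing East
  F3: move forward 0/3 (blocked), now at (x=7, y=5)
  F2: move forward 0/2 (blocked), now at (x=7, y=5)
  F5: move forward 0/5 (blocked), now at (x=7, y=5)
Final: (x=7, y=5), facing East

Answer: Final position: (x=7, y=5), facing East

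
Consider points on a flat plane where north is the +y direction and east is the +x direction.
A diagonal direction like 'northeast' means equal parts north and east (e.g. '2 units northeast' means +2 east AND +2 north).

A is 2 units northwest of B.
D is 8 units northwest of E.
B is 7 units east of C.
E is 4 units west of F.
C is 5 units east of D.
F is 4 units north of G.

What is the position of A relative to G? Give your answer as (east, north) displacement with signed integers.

Answer: A is at (east=-2, north=14) relative to G.

Derivation:
Place G at the origin (east=0, north=0).
  F is 4 units north of G: delta (east=+0, north=+4); F at (east=0, north=4).
  E is 4 units west of F: delta (east=-4, north=+0); E at (east=-4, north=4).
  D is 8 units northwest of E: delta (east=-8, north=+8); D at (east=-12, north=12).
  C is 5 units east of D: delta (east=+5, north=+0); C at (east=-7, north=12).
  B is 7 units east of C: delta (east=+7, north=+0); B at (east=0, north=12).
  A is 2 units northwest of B: delta (east=-2, north=+2); A at (east=-2, north=14).
Therefore A relative to G: (east=-2, north=14).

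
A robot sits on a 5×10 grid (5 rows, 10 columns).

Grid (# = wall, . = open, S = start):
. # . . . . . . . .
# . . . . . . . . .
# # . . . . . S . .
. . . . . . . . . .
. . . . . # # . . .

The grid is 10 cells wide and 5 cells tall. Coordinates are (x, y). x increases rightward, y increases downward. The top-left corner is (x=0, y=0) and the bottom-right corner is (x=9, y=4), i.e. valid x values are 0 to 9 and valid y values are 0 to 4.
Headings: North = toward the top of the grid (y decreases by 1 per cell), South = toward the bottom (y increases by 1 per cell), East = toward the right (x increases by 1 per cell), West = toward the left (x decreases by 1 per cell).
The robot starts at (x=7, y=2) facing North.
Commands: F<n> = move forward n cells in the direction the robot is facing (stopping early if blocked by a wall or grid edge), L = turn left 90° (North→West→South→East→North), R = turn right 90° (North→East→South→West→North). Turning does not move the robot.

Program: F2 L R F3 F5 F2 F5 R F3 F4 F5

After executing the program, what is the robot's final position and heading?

Start: (x=7, y=2), facing North
  F2: move forward 2, now at (x=7, y=0)
  L: turn left, now facing West
  R: turn right, now facing North
  F3: move forward 0/3 (blocked), now at (x=7, y=0)
  F5: move forward 0/5 (blocked), now at (x=7, y=0)
  F2: move forward 0/2 (blocked), now at (x=7, y=0)
  F5: move forward 0/5 (blocked), now at (x=7, y=0)
  R: turn right, now facing East
  F3: move forward 2/3 (blocked), now at (x=9, y=0)
  F4: move forward 0/4 (blocked), now at (x=9, y=0)
  F5: move forward 0/5 (blocked), now at (x=9, y=0)
Final: (x=9, y=0), facing East

Answer: Final position: (x=9, y=0), facing East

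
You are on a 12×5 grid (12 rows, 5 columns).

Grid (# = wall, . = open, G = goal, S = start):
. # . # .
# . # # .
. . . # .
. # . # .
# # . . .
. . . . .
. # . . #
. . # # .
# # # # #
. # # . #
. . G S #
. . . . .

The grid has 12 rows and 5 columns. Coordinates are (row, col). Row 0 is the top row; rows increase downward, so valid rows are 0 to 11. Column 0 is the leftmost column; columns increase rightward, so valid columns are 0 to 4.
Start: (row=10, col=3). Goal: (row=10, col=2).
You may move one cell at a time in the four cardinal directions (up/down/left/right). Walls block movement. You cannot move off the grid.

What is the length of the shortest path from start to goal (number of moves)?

BFS from (row=10, col=3) until reaching (row=10, col=2):
  Distance 0: (row=10, col=3)
  Distance 1: (row=9, col=3), (row=10, col=2), (row=11, col=3)  <- goal reached here
One shortest path (1 moves): (row=10, col=3) -> (row=10, col=2)

Answer: Shortest path length: 1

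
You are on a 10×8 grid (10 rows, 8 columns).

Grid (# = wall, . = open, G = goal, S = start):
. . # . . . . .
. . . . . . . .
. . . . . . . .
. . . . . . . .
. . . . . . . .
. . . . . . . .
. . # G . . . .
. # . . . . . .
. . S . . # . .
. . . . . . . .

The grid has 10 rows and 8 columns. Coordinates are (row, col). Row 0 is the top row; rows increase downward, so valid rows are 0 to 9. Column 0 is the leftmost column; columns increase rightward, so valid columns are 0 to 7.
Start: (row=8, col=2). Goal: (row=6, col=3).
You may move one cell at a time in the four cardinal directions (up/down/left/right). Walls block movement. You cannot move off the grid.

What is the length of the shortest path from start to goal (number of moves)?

Answer: Shortest path length: 3

Derivation:
BFS from (row=8, col=2) until reaching (row=6, col=3):
  Distance 0: (row=8, col=2)
  Distance 1: (row=7, col=2), (row=8, col=1), (row=8, col=3), (row=9, col=2)
  Distance 2: (row=7, col=3), (row=8, col=0), (row=8, col=4), (row=9, col=1), (row=9, col=3)
  Distance 3: (row=6, col=3), (row=7, col=0), (row=7, col=4), (row=9, col=0), (row=9, col=4)  <- goal reached here
One shortest path (3 moves): (row=8, col=2) -> (row=8, col=3) -> (row=7, col=3) -> (row=6, col=3)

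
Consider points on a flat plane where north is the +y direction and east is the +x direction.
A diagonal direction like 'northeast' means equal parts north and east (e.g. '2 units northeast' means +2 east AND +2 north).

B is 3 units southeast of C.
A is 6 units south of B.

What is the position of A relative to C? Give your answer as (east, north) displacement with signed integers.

Place C at the origin (east=0, north=0).
  B is 3 units southeast of C: delta (east=+3, north=-3); B at (east=3, north=-3).
  A is 6 units south of B: delta (east=+0, north=-6); A at (east=3, north=-9).
Therefore A relative to C: (east=3, north=-9).

Answer: A is at (east=3, north=-9) relative to C.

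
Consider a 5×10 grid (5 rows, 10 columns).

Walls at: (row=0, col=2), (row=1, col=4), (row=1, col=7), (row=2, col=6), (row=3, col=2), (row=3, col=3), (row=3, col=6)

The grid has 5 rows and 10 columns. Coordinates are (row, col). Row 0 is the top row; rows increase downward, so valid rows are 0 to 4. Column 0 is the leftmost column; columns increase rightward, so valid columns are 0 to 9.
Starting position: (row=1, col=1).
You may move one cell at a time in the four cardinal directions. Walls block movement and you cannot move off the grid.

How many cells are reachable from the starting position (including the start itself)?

Answer: Reachable cells: 43

Derivation:
BFS flood-fill from (row=1, col=1):
  Distance 0: (row=1, col=1)
  Distance 1: (row=0, col=1), (row=1, col=0), (row=1, col=2), (row=2, col=1)
  Distance 2: (row=0, col=0), (row=1, col=3), (row=2, col=0), (row=2, col=2), (row=3, col=1)
  Distance 3: (row=0, col=3), (row=2, col=3), (row=3, col=0), (row=4, col=1)
  Distance 4: (row=0, col=4), (row=2, col=4), (row=4, col=0), (row=4, col=2)
  Distance 5: (row=0, col=5), (row=2, col=5), (row=3, col=4), (row=4, col=3)
  Distance 6: (row=0, col=6), (row=1, col=5), (row=3, col=5), (row=4, col=4)
  Distance 7: (row=0, col=7), (row=1, col=6), (row=4, col=5)
  Distance 8: (row=0, col=8), (row=4, col=6)
  Distance 9: (row=0, col=9), (row=1, col=8), (row=4, col=7)
  Distance 10: (row=1, col=9), (row=2, col=8), (row=3, col=7), (row=4, col=8)
  Distance 11: (row=2, col=7), (row=2, col=9), (row=3, col=8), (row=4, col=9)
  Distance 12: (row=3, col=9)
Total reachable: 43 (grid has 43 open cells total)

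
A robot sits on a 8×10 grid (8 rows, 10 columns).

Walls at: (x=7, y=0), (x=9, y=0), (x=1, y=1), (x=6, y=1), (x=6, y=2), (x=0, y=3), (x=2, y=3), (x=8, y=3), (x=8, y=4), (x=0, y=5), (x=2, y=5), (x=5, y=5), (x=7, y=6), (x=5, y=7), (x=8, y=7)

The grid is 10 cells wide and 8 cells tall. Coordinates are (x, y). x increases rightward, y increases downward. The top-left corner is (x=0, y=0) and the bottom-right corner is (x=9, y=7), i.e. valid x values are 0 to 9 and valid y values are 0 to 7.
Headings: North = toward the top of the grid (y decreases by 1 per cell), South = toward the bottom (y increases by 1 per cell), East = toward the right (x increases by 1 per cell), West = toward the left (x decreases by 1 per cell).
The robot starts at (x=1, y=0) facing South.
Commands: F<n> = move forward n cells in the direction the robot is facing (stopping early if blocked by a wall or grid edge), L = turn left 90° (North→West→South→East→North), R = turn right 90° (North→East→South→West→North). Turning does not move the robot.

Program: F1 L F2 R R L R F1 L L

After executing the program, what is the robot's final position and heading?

Answer: Final position: (x=2, y=0), facing East

Derivation:
Start: (x=1, y=0), facing South
  F1: move forward 0/1 (blocked), now at (x=1, y=0)
  L: turn left, now facing East
  F2: move forward 2, now at (x=3, y=0)
  R: turn right, now facing South
  R: turn right, now facing West
  L: turn left, now facing South
  R: turn right, now facing West
  F1: move forward 1, now at (x=2, y=0)
  L: turn left, now facing South
  L: turn left, now facing East
Final: (x=2, y=0), facing East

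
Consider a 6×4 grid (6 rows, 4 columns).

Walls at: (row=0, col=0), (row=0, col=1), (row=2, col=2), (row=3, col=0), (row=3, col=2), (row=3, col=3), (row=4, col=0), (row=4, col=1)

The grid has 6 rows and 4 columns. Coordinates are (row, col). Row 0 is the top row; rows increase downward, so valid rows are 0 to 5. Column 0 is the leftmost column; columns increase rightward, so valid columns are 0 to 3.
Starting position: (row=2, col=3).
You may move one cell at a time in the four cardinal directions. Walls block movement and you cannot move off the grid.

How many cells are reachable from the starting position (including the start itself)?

Answer: Reachable cells: 10

Derivation:
BFS flood-fill from (row=2, col=3):
  Distance 0: (row=2, col=3)
  Distance 1: (row=1, col=3)
  Distance 2: (row=0, col=3), (row=1, col=2)
  Distance 3: (row=0, col=2), (row=1, col=1)
  Distance 4: (row=1, col=0), (row=2, col=1)
  Distance 5: (row=2, col=0), (row=3, col=1)
Total reachable: 10 (grid has 16 open cells total)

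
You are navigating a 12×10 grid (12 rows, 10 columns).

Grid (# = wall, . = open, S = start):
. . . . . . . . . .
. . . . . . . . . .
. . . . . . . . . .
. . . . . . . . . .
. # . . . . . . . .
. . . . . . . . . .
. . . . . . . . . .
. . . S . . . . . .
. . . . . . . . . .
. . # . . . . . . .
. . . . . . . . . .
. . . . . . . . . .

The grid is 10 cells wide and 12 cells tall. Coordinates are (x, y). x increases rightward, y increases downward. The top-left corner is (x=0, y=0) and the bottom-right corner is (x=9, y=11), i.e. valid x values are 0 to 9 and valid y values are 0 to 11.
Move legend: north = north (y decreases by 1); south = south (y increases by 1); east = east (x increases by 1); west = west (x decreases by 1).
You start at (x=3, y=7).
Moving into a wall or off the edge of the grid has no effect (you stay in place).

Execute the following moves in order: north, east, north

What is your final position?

Answer: Final position: (x=4, y=5)

Derivation:
Start: (x=3, y=7)
  north (north): (x=3, y=7) -> (x=3, y=6)
  east (east): (x=3, y=6) -> (x=4, y=6)
  north (north): (x=4, y=6) -> (x=4, y=5)
Final: (x=4, y=5)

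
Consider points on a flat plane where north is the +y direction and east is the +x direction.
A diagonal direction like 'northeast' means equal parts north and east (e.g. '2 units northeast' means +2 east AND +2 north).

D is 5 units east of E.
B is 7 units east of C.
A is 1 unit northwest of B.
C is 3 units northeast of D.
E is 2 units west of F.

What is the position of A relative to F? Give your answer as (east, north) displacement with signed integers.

Place F at the origin (east=0, north=0).
  E is 2 units west of F: delta (east=-2, north=+0); E at (east=-2, north=0).
  D is 5 units east of E: delta (east=+5, north=+0); D at (east=3, north=0).
  C is 3 units northeast of D: delta (east=+3, north=+3); C at (east=6, north=3).
  B is 7 units east of C: delta (east=+7, north=+0); B at (east=13, north=3).
  A is 1 unit northwest of B: delta (east=-1, north=+1); A at (east=12, north=4).
Therefore A relative to F: (east=12, north=4).

Answer: A is at (east=12, north=4) relative to F.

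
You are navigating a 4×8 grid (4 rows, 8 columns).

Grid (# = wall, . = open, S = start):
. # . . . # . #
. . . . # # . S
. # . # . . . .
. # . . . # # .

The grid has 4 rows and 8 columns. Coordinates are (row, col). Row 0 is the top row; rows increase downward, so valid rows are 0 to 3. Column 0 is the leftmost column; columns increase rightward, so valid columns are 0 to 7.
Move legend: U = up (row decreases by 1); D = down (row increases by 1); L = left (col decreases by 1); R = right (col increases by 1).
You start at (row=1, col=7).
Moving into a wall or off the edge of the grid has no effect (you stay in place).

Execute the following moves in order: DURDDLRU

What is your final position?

Start: (row=1, col=7)
  D (down): (row=1, col=7) -> (row=2, col=7)
  U (up): (row=2, col=7) -> (row=1, col=7)
  R (right): blocked, stay at (row=1, col=7)
  D (down): (row=1, col=7) -> (row=2, col=7)
  D (down): (row=2, col=7) -> (row=3, col=7)
  L (left): blocked, stay at (row=3, col=7)
  R (right): blocked, stay at (row=3, col=7)
  U (up): (row=3, col=7) -> (row=2, col=7)
Final: (row=2, col=7)

Answer: Final position: (row=2, col=7)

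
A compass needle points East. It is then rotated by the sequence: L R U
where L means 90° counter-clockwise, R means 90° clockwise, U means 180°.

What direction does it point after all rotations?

Start: East
  L (left (90° counter-clockwise)) -> North
  R (right (90° clockwise)) -> East
  U (U-turn (180°)) -> West
Final: West

Answer: Final heading: West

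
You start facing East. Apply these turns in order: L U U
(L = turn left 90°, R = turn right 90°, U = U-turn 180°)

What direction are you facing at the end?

Start: East
  L (left (90° counter-clockwise)) -> North
  U (U-turn (180°)) -> South
  U (U-turn (180°)) -> North
Final: North

Answer: Final heading: North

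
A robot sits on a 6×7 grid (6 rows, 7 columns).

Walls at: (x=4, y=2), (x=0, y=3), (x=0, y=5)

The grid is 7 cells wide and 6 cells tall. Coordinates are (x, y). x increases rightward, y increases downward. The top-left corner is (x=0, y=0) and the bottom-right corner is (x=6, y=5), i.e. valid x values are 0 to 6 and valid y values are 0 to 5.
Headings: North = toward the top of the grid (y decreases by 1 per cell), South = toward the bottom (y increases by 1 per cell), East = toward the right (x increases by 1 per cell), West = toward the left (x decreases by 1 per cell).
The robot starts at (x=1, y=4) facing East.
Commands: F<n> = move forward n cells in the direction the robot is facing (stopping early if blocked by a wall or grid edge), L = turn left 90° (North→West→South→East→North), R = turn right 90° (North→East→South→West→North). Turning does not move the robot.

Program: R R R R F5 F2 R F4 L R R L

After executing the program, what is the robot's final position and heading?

Answer: Final position: (x=6, y=5), facing South

Derivation:
Start: (x=1, y=4), facing East
  R: turn right, now facing South
  R: turn right, now facing West
  R: turn right, now facing North
  R: turn right, now facing East
  F5: move forward 5, now at (x=6, y=4)
  F2: move forward 0/2 (blocked), now at (x=6, y=4)
  R: turn right, now facing South
  F4: move forward 1/4 (blocked), now at (x=6, y=5)
  L: turn left, now facing East
  R: turn right, now facing South
  R: turn right, now facing West
  L: turn left, now facing South
Final: (x=6, y=5), facing South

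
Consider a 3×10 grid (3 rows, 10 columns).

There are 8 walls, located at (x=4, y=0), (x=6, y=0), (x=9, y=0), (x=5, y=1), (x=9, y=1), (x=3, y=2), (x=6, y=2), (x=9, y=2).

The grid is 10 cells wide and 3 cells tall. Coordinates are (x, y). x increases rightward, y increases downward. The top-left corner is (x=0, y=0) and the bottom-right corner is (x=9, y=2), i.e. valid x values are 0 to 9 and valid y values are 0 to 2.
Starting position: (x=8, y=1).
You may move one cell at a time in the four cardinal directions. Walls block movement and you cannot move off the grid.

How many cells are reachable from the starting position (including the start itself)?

BFS flood-fill from (x=8, y=1):
  Distance 0: (x=8, y=1)
  Distance 1: (x=8, y=0), (x=7, y=1), (x=8, y=2)
  Distance 2: (x=7, y=0), (x=6, y=1), (x=7, y=2)
Total reachable: 7 (grid has 22 open cells total)

Answer: Reachable cells: 7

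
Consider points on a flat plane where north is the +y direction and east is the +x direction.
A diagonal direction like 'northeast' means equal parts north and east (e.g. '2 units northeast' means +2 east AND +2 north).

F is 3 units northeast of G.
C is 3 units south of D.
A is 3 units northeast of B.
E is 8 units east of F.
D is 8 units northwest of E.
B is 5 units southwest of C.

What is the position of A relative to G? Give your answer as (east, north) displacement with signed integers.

Answer: A is at (east=1, north=6) relative to G.

Derivation:
Place G at the origin (east=0, north=0).
  F is 3 units northeast of G: delta (east=+3, north=+3); F at (east=3, north=3).
  E is 8 units east of F: delta (east=+8, north=+0); E at (east=11, north=3).
  D is 8 units northwest of E: delta (east=-8, north=+8); D at (east=3, north=11).
  C is 3 units south of D: delta (east=+0, north=-3); C at (east=3, north=8).
  B is 5 units southwest of C: delta (east=-5, north=-5); B at (east=-2, north=3).
  A is 3 units northeast of B: delta (east=+3, north=+3); A at (east=1, north=6).
Therefore A relative to G: (east=1, north=6).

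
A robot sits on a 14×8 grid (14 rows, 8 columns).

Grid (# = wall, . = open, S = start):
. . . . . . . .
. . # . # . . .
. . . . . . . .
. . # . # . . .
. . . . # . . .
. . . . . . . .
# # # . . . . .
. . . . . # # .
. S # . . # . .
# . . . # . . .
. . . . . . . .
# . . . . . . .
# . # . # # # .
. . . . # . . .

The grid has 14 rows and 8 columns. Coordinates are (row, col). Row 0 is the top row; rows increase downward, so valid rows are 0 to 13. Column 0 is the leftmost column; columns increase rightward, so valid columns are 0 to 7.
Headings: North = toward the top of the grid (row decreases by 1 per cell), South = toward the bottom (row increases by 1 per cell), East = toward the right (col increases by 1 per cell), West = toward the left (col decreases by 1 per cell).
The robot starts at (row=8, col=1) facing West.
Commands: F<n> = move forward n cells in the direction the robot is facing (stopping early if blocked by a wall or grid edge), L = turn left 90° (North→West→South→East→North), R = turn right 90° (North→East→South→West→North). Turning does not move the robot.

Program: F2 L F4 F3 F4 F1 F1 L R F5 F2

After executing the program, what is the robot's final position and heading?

Start: (row=8, col=1), facing West
  F2: move forward 1/2 (blocked), now at (row=8, col=0)
  L: turn left, now facing South
  F4: move forward 0/4 (blocked), now at (row=8, col=0)
  F3: move forward 0/3 (blocked), now at (row=8, col=0)
  F4: move forward 0/4 (blocked), now at (row=8, col=0)
  F1: move forward 0/1 (blocked), now at (row=8, col=0)
  F1: move forward 0/1 (blocked), now at (row=8, col=0)
  L: turn left, now facing East
  R: turn right, now facing South
  F5: move forward 0/5 (blocked), now at (row=8, col=0)
  F2: move forward 0/2 (blocked), now at (row=8, col=0)
Final: (row=8, col=0), facing South

Answer: Final position: (row=8, col=0), facing South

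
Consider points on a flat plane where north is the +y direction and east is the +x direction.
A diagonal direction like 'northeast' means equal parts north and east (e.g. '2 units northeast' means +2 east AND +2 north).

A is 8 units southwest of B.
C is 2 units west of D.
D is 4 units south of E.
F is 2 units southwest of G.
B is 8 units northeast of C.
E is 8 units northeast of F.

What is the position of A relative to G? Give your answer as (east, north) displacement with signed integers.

Answer: A is at (east=4, north=2) relative to G.

Derivation:
Place G at the origin (east=0, north=0).
  F is 2 units southwest of G: delta (east=-2, north=-2); F at (east=-2, north=-2).
  E is 8 units northeast of F: delta (east=+8, north=+8); E at (east=6, north=6).
  D is 4 units south of E: delta (east=+0, north=-4); D at (east=6, north=2).
  C is 2 units west of D: delta (east=-2, north=+0); C at (east=4, north=2).
  B is 8 units northeast of C: delta (east=+8, north=+8); B at (east=12, north=10).
  A is 8 units southwest of B: delta (east=-8, north=-8); A at (east=4, north=2).
Therefore A relative to G: (east=4, north=2).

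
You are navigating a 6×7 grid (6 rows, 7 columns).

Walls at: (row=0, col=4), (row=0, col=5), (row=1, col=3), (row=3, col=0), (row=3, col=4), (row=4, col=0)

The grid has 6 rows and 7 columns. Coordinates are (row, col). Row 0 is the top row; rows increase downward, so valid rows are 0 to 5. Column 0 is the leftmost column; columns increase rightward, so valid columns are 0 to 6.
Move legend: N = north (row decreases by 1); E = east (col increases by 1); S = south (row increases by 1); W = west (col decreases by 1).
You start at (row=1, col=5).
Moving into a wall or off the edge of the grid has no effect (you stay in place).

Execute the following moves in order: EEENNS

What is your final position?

Answer: Final position: (row=1, col=6)

Derivation:
Start: (row=1, col=5)
  E (east): (row=1, col=5) -> (row=1, col=6)
  E (east): blocked, stay at (row=1, col=6)
  E (east): blocked, stay at (row=1, col=6)
  N (north): (row=1, col=6) -> (row=0, col=6)
  N (north): blocked, stay at (row=0, col=6)
  S (south): (row=0, col=6) -> (row=1, col=6)
Final: (row=1, col=6)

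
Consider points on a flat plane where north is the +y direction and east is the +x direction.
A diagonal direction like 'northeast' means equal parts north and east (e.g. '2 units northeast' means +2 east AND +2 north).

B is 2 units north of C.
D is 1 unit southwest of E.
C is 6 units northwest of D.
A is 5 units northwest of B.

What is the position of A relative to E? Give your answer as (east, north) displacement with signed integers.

Answer: A is at (east=-12, north=12) relative to E.

Derivation:
Place E at the origin (east=0, north=0).
  D is 1 unit southwest of E: delta (east=-1, north=-1); D at (east=-1, north=-1).
  C is 6 units northwest of D: delta (east=-6, north=+6); C at (east=-7, north=5).
  B is 2 units north of C: delta (east=+0, north=+2); B at (east=-7, north=7).
  A is 5 units northwest of B: delta (east=-5, north=+5); A at (east=-12, north=12).
Therefore A relative to E: (east=-12, north=12).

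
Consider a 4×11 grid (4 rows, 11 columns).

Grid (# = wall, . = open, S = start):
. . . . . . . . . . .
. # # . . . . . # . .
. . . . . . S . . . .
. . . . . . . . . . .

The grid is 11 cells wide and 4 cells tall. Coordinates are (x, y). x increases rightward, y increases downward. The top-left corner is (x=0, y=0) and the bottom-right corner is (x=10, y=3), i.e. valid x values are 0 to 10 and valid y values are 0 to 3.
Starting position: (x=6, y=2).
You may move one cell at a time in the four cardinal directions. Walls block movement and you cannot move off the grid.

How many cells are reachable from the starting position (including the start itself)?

Answer: Reachable cells: 41

Derivation:
BFS flood-fill from (x=6, y=2):
  Distance 0: (x=6, y=2)
  Distance 1: (x=6, y=1), (x=5, y=2), (x=7, y=2), (x=6, y=3)
  Distance 2: (x=6, y=0), (x=5, y=1), (x=7, y=1), (x=4, y=2), (x=8, y=2), (x=5, y=3), (x=7, y=3)
  Distance 3: (x=5, y=0), (x=7, y=0), (x=4, y=1), (x=3, y=2), (x=9, y=2), (x=4, y=3), (x=8, y=3)
  Distance 4: (x=4, y=0), (x=8, y=0), (x=3, y=1), (x=9, y=1), (x=2, y=2), (x=10, y=2), (x=3, y=3), (x=9, y=3)
  Distance 5: (x=3, y=0), (x=9, y=0), (x=10, y=1), (x=1, y=2), (x=2, y=3), (x=10, y=3)
  Distance 6: (x=2, y=0), (x=10, y=0), (x=0, y=2), (x=1, y=3)
  Distance 7: (x=1, y=0), (x=0, y=1), (x=0, y=3)
  Distance 8: (x=0, y=0)
Total reachable: 41 (grid has 41 open cells total)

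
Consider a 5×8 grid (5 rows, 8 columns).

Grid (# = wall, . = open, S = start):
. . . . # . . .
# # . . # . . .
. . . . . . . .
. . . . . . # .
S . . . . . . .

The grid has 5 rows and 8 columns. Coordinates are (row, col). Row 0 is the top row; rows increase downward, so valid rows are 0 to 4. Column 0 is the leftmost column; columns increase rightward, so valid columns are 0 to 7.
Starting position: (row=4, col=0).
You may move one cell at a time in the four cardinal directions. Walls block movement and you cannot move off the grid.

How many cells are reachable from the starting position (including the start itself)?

Answer: Reachable cells: 35

Derivation:
BFS flood-fill from (row=4, col=0):
  Distance 0: (row=4, col=0)
  Distance 1: (row=3, col=0), (row=4, col=1)
  Distance 2: (row=2, col=0), (row=3, col=1), (row=4, col=2)
  Distance 3: (row=2, col=1), (row=3, col=2), (row=4, col=3)
  Distance 4: (row=2, col=2), (row=3, col=3), (row=4, col=4)
  Distance 5: (row=1, col=2), (row=2, col=3), (row=3, col=4), (row=4, col=5)
  Distance 6: (row=0, col=2), (row=1, col=3), (row=2, col=4), (row=3, col=5), (row=4, col=6)
  Distance 7: (row=0, col=1), (row=0, col=3), (row=2, col=5), (row=4, col=7)
  Distance 8: (row=0, col=0), (row=1, col=5), (row=2, col=6), (row=3, col=7)
  Distance 9: (row=0, col=5), (row=1, col=6), (row=2, col=7)
  Distance 10: (row=0, col=6), (row=1, col=7)
  Distance 11: (row=0, col=7)
Total reachable: 35 (grid has 35 open cells total)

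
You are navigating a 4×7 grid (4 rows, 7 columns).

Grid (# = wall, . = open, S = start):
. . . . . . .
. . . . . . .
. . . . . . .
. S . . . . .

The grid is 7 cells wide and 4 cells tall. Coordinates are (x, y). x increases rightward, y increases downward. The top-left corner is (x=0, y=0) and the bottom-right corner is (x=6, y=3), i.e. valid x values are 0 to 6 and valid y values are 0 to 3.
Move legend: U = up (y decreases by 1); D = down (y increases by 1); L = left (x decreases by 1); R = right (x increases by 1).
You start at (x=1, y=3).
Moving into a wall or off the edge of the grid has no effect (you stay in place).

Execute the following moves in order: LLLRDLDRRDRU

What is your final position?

Start: (x=1, y=3)
  L (left): (x=1, y=3) -> (x=0, y=3)
  L (left): blocked, stay at (x=0, y=3)
  L (left): blocked, stay at (x=0, y=3)
  R (right): (x=0, y=3) -> (x=1, y=3)
  D (down): blocked, stay at (x=1, y=3)
  L (left): (x=1, y=3) -> (x=0, y=3)
  D (down): blocked, stay at (x=0, y=3)
  R (right): (x=0, y=3) -> (x=1, y=3)
  R (right): (x=1, y=3) -> (x=2, y=3)
  D (down): blocked, stay at (x=2, y=3)
  R (right): (x=2, y=3) -> (x=3, y=3)
  U (up): (x=3, y=3) -> (x=3, y=2)
Final: (x=3, y=2)

Answer: Final position: (x=3, y=2)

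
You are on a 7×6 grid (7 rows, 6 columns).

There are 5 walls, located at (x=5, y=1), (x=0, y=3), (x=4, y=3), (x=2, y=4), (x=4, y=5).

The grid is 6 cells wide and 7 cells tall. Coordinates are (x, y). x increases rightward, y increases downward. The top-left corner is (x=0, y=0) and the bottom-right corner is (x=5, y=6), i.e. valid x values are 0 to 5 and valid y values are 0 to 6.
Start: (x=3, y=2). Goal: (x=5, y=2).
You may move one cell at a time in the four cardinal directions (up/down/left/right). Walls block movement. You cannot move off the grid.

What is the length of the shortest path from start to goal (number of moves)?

BFS from (x=3, y=2) until reaching (x=5, y=2):
  Distance 0: (x=3, y=2)
  Distance 1: (x=3, y=1), (x=2, y=2), (x=4, y=2), (x=3, y=3)
  Distance 2: (x=3, y=0), (x=2, y=1), (x=4, y=1), (x=1, y=2), (x=5, y=2), (x=2, y=3), (x=3, y=4)  <- goal reached here
One shortest path (2 moves): (x=3, y=2) -> (x=4, y=2) -> (x=5, y=2)

Answer: Shortest path length: 2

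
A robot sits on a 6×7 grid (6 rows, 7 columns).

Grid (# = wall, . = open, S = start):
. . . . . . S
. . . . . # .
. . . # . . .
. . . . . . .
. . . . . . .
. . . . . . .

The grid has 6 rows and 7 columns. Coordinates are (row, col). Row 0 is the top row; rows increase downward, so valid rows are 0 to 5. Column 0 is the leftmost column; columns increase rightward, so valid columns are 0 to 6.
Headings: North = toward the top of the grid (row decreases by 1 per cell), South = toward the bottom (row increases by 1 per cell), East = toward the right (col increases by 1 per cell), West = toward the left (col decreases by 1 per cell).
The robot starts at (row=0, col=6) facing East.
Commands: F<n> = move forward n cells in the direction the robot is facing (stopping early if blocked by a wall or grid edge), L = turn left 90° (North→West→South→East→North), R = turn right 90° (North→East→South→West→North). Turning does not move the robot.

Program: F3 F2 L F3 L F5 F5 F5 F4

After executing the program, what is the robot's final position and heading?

Answer: Final position: (row=0, col=0), facing West

Derivation:
Start: (row=0, col=6), facing East
  F3: move forward 0/3 (blocked), now at (row=0, col=6)
  F2: move forward 0/2 (blocked), now at (row=0, col=6)
  L: turn left, now facing North
  F3: move forward 0/3 (blocked), now at (row=0, col=6)
  L: turn left, now facing West
  F5: move forward 5, now at (row=0, col=1)
  F5: move forward 1/5 (blocked), now at (row=0, col=0)
  F5: move forward 0/5 (blocked), now at (row=0, col=0)
  F4: move forward 0/4 (blocked), now at (row=0, col=0)
Final: (row=0, col=0), facing West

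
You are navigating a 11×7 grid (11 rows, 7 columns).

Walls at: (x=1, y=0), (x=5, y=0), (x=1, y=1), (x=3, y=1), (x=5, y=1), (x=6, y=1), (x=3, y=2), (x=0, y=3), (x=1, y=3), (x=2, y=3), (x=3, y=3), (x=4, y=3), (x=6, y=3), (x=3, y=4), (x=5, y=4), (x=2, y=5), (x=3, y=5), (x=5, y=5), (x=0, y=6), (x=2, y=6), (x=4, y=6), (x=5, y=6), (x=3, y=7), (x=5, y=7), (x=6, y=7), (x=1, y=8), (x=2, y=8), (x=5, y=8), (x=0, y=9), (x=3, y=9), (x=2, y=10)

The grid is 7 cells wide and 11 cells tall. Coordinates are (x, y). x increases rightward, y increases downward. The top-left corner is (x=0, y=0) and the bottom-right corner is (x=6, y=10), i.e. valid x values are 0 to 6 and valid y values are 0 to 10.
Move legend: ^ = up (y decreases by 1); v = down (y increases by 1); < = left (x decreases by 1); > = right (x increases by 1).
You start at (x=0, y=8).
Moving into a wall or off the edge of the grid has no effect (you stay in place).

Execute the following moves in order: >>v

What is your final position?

Answer: Final position: (x=0, y=8)

Derivation:
Start: (x=0, y=8)
  > (right): blocked, stay at (x=0, y=8)
  > (right): blocked, stay at (x=0, y=8)
  v (down): blocked, stay at (x=0, y=8)
Final: (x=0, y=8)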